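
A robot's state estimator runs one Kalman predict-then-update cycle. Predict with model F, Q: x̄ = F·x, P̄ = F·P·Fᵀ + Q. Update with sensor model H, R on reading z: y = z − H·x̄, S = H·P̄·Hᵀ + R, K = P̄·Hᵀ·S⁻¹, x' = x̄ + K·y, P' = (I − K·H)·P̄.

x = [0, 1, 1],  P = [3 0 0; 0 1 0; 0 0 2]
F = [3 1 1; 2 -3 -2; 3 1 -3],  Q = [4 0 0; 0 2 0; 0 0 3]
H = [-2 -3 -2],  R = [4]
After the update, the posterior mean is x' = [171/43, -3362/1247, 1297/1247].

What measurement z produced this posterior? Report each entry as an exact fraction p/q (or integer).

z = [-2]

x̄ = F·x = [2, -5, -2]
P̄ = F·P·Fᵀ + Q = [34 11 22; 11 31 27; 22 27 49]
S = H·P̄·Hᵀ + R = [1247]
K = P̄·Hᵀ·S⁻¹ = [-5/43; -169/1247; -223/1247]
x' − x̄ = [85/43, 2873/1247, 3791/1247] = K·y
y = (KᵀK)⁻¹·Kᵀ·(x' − x̄) = [-17]
z = y + H·x̄ = [-17] + [15] = [-2]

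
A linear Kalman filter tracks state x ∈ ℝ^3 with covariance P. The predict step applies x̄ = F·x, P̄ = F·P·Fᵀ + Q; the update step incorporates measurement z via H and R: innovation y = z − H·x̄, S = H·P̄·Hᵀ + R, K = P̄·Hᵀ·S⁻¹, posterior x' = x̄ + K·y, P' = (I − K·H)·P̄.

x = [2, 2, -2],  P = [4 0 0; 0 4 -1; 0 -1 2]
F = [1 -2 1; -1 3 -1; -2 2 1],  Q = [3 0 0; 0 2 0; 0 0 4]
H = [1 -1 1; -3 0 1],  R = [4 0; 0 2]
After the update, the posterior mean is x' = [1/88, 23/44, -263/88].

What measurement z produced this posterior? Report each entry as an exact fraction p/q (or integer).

x̄ = F·x = [-4, 6, -2]
P̄ = F·P·Fᵀ + Q = [29 -35 -22; -35 50 29; -22 29 34]
S = H·P̄·Hᵀ + R = [85 -143; -143 429]
K = P̄·Hᵀ·S⁻¹ = [17/112 -3259/16016; -17/56 1691/8008; 7/16 867/2288]
x' − x̄ = [353/88, -241/44, -87/88] = K·y
y = (KᵀK)⁻¹·Kᵀ·(x' − x̄) = [9, -13]
z = y + H·x̄ = [9, -13] + [-12, 10] = [-3, -3]

z = [-3, -3]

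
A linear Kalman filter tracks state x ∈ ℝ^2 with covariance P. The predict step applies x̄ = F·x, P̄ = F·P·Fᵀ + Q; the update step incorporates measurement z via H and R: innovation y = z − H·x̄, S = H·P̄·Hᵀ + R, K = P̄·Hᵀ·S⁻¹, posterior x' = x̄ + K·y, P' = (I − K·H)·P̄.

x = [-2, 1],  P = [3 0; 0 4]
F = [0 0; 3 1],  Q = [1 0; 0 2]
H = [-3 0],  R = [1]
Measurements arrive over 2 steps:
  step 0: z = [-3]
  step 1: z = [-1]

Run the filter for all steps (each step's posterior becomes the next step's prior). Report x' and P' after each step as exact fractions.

step 0: x̄ = F·x = [0, -5]
step 0: P̄ = F·P·Fᵀ + Q = [1 0; 0 33]
step 0: y = z − H·x̄ = [-3]
step 0: S = H·P̄·Hᵀ + R = [10]
step 0: K = P̄·Hᵀ·S⁻¹ = [-3/10; 0]
step 0: x' = x̄ + K·y = [9/10, -5]
step 0: P' = (I − K·H)·P̄ = [1/10 0; 0 33]
step 1: x̄ = F·x = [0, -23/10]
step 1: P̄ = F·P·Fᵀ + Q = [1 0; 0 359/10]
step 1: y = z − H·x̄ = [-1]
step 1: S = H·P̄·Hᵀ + R = [10]
step 1: K = P̄·Hᵀ·S⁻¹ = [-3/10; 0]
step 1: x' = x̄ + K·y = [3/10, -23/10]
step 1: P' = (I − K·H)·P̄ = [1/10 0; 0 359/10]

step 0: x' = [9/10, -5], P' = [1/10 0; 0 33]
step 1: x' = [3/10, -23/10], P' = [1/10 0; 0 359/10]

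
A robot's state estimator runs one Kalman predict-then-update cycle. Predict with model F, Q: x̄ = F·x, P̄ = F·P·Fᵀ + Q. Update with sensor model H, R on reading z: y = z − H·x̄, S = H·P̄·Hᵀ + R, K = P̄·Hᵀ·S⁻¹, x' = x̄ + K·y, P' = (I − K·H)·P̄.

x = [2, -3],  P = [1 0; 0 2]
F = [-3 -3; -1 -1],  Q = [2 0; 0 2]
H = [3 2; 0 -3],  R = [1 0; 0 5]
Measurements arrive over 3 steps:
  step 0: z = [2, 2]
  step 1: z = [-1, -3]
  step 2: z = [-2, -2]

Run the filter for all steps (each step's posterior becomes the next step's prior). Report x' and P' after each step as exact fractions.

step 0: x̄ = F·x = [3, 1]
step 0: P̄ = F·P·Fᵀ + Q = [29 9; 9 5]
step 0: y = z − H·x̄ = [-9, 5]
step 0: S = H·P̄·Hᵀ + R = [390 -111; -111 50]
step 0: K = P̄·Hᵀ·S⁻¹ = [751/2393 375/2393; 185/7179 -581/2393]
step 0: x' = x̄ + K·y = [2295/2393, -1067/2393]
step 0: P' = (I − K·H)·P̄ = [667/2393 -625/2393; -625/2393 2905/7179]
step 1: x̄ = F·x = [-3684/2393, -1228/2393]
step 1: P̄ = F·P·Fᵀ + Q = [8254/2393 1156/2393; 1156/2393 15514/7179]
step 1: y = z − H·x̄ = [11115/2393, -10863/2393]
step 1: S = H·P̄·Hᵀ + R = [333709/7179 -41432/2393; -41432/2393 58507/2393]
step 1: K = P̄·Hᵀ·S⁻¹ = [1805682/6006887 922644/6006887; 207160/6006887 -1446114/6006887]
step 1: x' = x̄ + K·y = [-5048850/6006887, 4444322/6006887]
step 1: P' = (I − K·H)·P̄ = [1627054/6006887 -1537740/6006887; -1537740/6006887 2410190/6006887]
step 2: x̄ = F·x = [1813584/6006887, 604528/6006887]
step 2: P̄ = F·P·Fᵀ + Q = [20669650/6006887 2885292/6006887; 2885292/6006887 12975538/6006887]
step 2: y = z − H·x̄ = [-18663582/6006887, -10200190/6006887]
step 2: S = H·P̄·Hᵀ + R = [278559393/6006887 -103820856/6006887; -103820856/6006887 146814277/6006887]
step 2: K = P̄·Hᵀ·S⁻¹ = [502331342/1671288625 256691676/1671288625; 34606952/1002773175 -80468198/334257725]
step 2: x' = x̄ + K·y = [-1492051332/1671288625, 134439436/334257725]
step 2: P' = (I − K·H)·P̄ = [452656754/1671288625 -85563892/334257725; -85563892/334257725 80468198/200554635]

step 0: x' = [2295/2393, -1067/2393], P' = [667/2393 -625/2393; -625/2393 2905/7179]
step 1: x' = [-5048850/6006887, 4444322/6006887], P' = [1627054/6006887 -1537740/6006887; -1537740/6006887 2410190/6006887]
step 2: x' = [-1492051332/1671288625, 134439436/334257725], P' = [452656754/1671288625 -85563892/334257725; -85563892/334257725 80468198/200554635]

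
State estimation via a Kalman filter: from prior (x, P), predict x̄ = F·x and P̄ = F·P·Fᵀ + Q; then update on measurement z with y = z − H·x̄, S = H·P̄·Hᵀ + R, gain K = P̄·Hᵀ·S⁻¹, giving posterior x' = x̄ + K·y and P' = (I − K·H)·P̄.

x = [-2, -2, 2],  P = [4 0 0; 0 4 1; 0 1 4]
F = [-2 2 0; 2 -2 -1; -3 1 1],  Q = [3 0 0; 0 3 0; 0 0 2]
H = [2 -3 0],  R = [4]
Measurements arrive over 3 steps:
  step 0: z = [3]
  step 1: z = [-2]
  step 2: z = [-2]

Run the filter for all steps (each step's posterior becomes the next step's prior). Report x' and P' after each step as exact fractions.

step 0: x̄ = F·x = [0, -2, 6]
step 0: P̄ = F·P·Fᵀ + Q = [35 -34 34; -34 43 -39; 34 -39 48]
step 0: y = z − H·x̄ = [-3]
step 0: S = H·P̄·Hᵀ + R = [939]
step 0: K = P̄·Hᵀ·S⁻¹ = [172/939; -197/939; 185/939]
step 0: x' = x̄ + K·y = [-172/313, -429/313, 1693/313]
step 0: P' = (I − K·H)·P̄ = [3281/939 1958/939 106/939; 1958/939 1568/939 -176/939; 106/939 -176/939 10847/939]
step 1: x̄ = F·x = [-514/313, -1179/313, 1780/313]
step 1: P̄ = F·P·Fᵀ + Q = [2183/313 -1056/313 2198/313; -1056/313 16268/939 -5649/313; 2198/313 -5649/313 10362/313]
step 1: y = z − H·x̄ = [-3135/313]
step 1: S = H·P̄·Hᵀ + R = [71460/313]
step 1: K = P̄·Hᵀ·S⁻¹ = [3767/35730; -919/3573; 21343/71460]
step 1: x' = x̄ + K·y = [-6427/2382, -1418/1191, 12841/4764]
step 1: P' = (I − K·H)·P̄ = [79262/17865 10066/3573 -5957/35730; 10066/3573 7936/3573 -1820/3573; -5957/35730 -1820/3573 910367/71460]
step 2: x̄ = F·x = [1197/397, -27205/4764, 45731/4764]
step 2: P̄ = F·P·Fᵀ + Q = [42241/5955 -1353/397 15561/1985; -1353/397 263863/14292 -293981/14292; 15561/1985 -293981/14292 2856203/71460]
step 2: y = z − H·x̄ = [-39957/1588]
step 2: S = H·P̄·Hᵀ + R = [5703241/23820]
step 2: K = P̄·Hᵀ·S⁻¹ = [581468/5703241; -1481675/5703241; 1843369/5703241]
step 2: x' = x̄ + K·y = [2565114/5703241, 14139290/17109723, 25093469/17109723]
step 2: P' = (I − K·H)·P̄ = [26261015/5703241 50196158/17109723 -866812/17109723; 50196158/17109723 118172416/51329169 -23854052/51329169; -866812/17109723 -23854052/51329169 767706076/51329169]

step 0: x' = [-172/313, -429/313, 1693/313], P' = [3281/939 1958/939 106/939; 1958/939 1568/939 -176/939; 106/939 -176/939 10847/939]
step 1: x' = [-6427/2382, -1418/1191, 12841/4764], P' = [79262/17865 10066/3573 -5957/35730; 10066/3573 7936/3573 -1820/3573; -5957/35730 -1820/3573 910367/71460]
step 2: x' = [2565114/5703241, 14139290/17109723, 25093469/17109723], P' = [26261015/5703241 50196158/17109723 -866812/17109723; 50196158/17109723 118172416/51329169 -23854052/51329169; -866812/17109723 -23854052/51329169 767706076/51329169]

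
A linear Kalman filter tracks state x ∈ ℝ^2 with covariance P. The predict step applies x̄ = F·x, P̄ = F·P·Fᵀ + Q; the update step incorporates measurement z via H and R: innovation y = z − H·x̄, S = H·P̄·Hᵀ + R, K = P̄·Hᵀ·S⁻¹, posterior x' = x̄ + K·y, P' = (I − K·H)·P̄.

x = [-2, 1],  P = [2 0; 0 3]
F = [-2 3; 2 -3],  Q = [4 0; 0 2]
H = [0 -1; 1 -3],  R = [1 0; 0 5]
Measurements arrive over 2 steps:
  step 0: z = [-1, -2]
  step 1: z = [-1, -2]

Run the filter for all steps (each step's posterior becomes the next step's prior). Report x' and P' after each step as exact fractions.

step 0: x' = [-49/495, 337/495], P' = [3247/990 479/990; 479/990 403/990]
step 1: x' = [-29491/337959, 229519/337959], P' = [1097843/337959 165031/337959; 165031/337959 137357/337959]

step 0: x̄ = F·x = [7, -7]
step 0: P̄ = F·P·Fᵀ + Q = [39 -35; -35 37]
step 0: y = z − H·x̄ = [-8, -30]
step 0: S = H·P̄·Hᵀ + R = [38 146; 146 587]
step 0: K = P̄·Hᵀ·S⁻¹ = [-479/990 181/495; -403/990 -73/495]
step 0: x' = x̄ + K·y = [-49/495, 337/495]
step 0: P' = (I − K·H)·P̄ = [3247/990 479/990; 479/990 403/990]
step 1: x̄ = F·x = [1109/495, -1109/495]
step 1: P̄ = F·P·Fᵀ + Q = [14827/990 -10867/990; -10867/990 12847/990]
step 1: y = z − H·x̄ = [-1604/495, -5426/495]
step 1: S = H·P̄·Hᵀ + R = [13837/990 24704/495; 24704/495 100301/495]
step 1: K = P̄·Hᵀ·S⁻¹ = [-165031/337959 120550/337959; -137357/337959 -49408/337959]
step 1: x' = x̄ + K·y = [-29491/337959, 229519/337959]
step 1: P' = (I − K·H)·P̄ = [1097843/337959 165031/337959; 165031/337959 137357/337959]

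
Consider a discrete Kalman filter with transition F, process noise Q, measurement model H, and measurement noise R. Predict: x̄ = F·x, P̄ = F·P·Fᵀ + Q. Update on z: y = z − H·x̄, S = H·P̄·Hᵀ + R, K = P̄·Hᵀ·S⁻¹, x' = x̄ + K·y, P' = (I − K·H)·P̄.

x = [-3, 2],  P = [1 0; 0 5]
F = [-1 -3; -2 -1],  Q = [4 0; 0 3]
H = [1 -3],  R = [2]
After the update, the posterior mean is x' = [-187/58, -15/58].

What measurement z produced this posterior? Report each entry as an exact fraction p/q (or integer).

z = [-2]

x̄ = F·x = [-3, 4]
P̄ = F·P·Fᵀ + Q = [50 17; 17 12]
S = H·P̄·Hᵀ + R = [58]
K = P̄·Hᵀ·S⁻¹ = [-1/58; -19/58]
x' − x̄ = [-13/58, -247/58] = K·y
y = (KᵀK)⁻¹·Kᵀ·(x' − x̄) = [13]
z = y + H·x̄ = [13] + [-15] = [-2]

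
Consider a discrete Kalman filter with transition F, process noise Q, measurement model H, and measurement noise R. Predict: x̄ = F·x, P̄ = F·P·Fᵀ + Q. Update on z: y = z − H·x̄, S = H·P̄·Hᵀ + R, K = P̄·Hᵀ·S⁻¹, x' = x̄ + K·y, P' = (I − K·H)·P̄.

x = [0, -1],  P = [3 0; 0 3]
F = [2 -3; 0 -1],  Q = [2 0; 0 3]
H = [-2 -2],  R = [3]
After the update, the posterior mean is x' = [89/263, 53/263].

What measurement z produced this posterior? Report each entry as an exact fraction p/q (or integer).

z = [-1]

x̄ = F·x = [3, 1]
P̄ = F·P·Fᵀ + Q = [41 9; 9 6]
S = H·P̄·Hᵀ + R = [263]
K = P̄·Hᵀ·S⁻¹ = [-100/263; -30/263]
x' − x̄ = [-700/263, -210/263] = K·y
y = (KᵀK)⁻¹·Kᵀ·(x' − x̄) = [7]
z = y + H·x̄ = [7] + [-8] = [-1]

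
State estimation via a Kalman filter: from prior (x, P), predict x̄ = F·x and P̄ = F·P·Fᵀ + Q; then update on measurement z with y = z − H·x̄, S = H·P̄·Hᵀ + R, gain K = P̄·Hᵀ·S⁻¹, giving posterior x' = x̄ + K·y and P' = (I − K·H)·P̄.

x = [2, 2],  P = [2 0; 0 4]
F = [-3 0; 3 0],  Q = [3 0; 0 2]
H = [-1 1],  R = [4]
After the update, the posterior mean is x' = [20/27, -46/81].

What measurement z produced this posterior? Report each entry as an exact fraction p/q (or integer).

z = [-2]

x̄ = F·x = [-6, 6]
P̄ = F·P·Fᵀ + Q = [21 -18; -18 20]
S = H·P̄·Hᵀ + R = [81]
K = P̄·Hᵀ·S⁻¹ = [-13/27; 38/81]
x' − x̄ = [182/27, -532/81] = K·y
y = (KᵀK)⁻¹·Kᵀ·(x' − x̄) = [-14]
z = y + H·x̄ = [-14] + [12] = [-2]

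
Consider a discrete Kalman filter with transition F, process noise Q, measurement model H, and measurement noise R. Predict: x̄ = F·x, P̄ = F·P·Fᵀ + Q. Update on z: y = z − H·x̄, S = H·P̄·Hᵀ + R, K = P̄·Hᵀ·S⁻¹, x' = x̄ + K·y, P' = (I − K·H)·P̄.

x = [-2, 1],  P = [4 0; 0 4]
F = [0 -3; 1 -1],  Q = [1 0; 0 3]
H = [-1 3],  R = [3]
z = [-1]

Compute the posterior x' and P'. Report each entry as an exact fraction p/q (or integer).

x̄ = F·x = [-3, -3]
P̄ = F·P·Fᵀ + Q = [37 12; 12 11]
y = z − H·x̄ = [5]
S = H·P̄·Hᵀ + R = [67]
K = P̄·Hᵀ·S⁻¹ = [-1/67; 21/67]
x' = x̄ + K·y = [-206/67, -96/67]
P' = (I − K·H)·P̄ = [2478/67 825/67; 825/67 296/67]

x' = [-206/67, -96/67]
P' = [2478/67 825/67; 825/67 296/67]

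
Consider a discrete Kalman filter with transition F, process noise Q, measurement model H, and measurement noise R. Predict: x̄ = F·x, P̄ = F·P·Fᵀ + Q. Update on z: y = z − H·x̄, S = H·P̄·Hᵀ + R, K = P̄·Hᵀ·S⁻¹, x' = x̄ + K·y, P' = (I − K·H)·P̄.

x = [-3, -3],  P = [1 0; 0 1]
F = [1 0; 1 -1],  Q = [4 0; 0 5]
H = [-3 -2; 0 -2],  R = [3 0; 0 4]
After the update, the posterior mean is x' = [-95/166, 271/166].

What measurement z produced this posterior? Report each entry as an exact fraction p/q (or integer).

z = [-2, -3]

x̄ = F·x = [-3, 0]
P̄ = F·P·Fᵀ + Q = [5 1; 1 7]
S = H·P̄·Hᵀ + R = [88 34; 34 32]
K = P̄·Hᵀ·S⁻¹ = [-119/415 201/830; -17/415 -327/830]
x' − x̄ = [403/166, 271/166] = K·y
y = (KᵀK)⁻¹·Kᵀ·(x' − x̄) = [-11, -3]
z = y + H·x̄ = [-11, -3] + [9, 0] = [-2, -3]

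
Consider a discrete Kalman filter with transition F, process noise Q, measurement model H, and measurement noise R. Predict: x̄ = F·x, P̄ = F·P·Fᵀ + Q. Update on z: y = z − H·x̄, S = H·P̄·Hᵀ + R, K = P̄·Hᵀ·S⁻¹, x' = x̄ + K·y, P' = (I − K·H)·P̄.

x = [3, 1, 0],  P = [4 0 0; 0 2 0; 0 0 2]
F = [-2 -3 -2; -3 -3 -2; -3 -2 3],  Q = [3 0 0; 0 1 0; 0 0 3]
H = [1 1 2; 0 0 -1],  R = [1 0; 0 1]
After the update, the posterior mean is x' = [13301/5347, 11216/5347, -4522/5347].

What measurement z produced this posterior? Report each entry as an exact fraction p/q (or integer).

x̄ = F·x = [-9, -12, -11]
P̄ = F·P·Fᵀ + Q = [45 50 24; 50 63 36; 24 36 65]
S = H·P̄·Hᵀ + R = [709 -190; -190 66]
K = P̄·Hᵀ·S⁻¹ = [2439/5347 5077/5347; 2685/5347 4813/5347; 95/5347 -9985/10694]
x' − x̄ = [61424/5347, 75380/5347, 54295/5347] = K·y
y = (KᵀK)⁻¹·Kᵀ·(x' − x̄) = [46, -10]
z = y + H·x̄ = [46, -10] + [-43, 11] = [3, 1]

z = [3, 1]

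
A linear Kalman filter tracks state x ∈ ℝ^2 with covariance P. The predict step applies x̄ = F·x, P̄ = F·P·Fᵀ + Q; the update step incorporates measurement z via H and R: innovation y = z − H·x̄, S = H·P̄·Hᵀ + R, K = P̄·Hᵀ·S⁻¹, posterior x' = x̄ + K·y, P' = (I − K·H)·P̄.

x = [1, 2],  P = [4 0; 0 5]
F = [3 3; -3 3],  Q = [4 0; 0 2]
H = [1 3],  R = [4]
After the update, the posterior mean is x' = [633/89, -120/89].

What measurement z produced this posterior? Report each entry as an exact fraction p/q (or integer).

z = [3]

x̄ = F·x = [9, 3]
P̄ = F·P·Fᵀ + Q = [85 9; 9 83]
S = H·P̄·Hᵀ + R = [890]
K = P̄·Hᵀ·S⁻¹ = [56/445; 129/445]
x' − x̄ = [-168/89, -387/89] = K·y
y = (KᵀK)⁻¹·Kᵀ·(x' − x̄) = [-15]
z = y + H·x̄ = [-15] + [18] = [3]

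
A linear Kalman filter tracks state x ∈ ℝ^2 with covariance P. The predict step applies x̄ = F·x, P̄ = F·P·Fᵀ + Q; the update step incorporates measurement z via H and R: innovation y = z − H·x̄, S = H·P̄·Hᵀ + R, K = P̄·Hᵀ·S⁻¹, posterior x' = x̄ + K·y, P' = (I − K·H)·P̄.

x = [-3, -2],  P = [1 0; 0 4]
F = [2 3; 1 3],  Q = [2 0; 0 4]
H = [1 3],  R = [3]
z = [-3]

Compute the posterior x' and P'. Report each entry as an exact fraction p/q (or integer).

x' = [-348/107, 3/107]
P' = [438/107 -120/107; -120/107 401/642]

x̄ = F·x = [-12, -9]
P̄ = F·P·Fᵀ + Q = [42 38; 38 41]
y = z − H·x̄ = [36]
S = H·P̄·Hᵀ + R = [642]
K = P̄·Hᵀ·S⁻¹ = [26/107; 161/642]
x' = x̄ + K·y = [-348/107, 3/107]
P' = (I − K·H)·P̄ = [438/107 -120/107; -120/107 401/642]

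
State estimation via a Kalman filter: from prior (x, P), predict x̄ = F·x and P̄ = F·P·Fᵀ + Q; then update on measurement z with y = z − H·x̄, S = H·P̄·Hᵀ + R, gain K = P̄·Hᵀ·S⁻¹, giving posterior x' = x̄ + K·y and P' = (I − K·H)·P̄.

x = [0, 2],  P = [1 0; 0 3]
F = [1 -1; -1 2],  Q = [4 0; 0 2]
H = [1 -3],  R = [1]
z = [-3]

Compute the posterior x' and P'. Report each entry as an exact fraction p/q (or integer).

x̄ = F·x = [-2, 4]
P̄ = F·P·Fᵀ + Q = [8 -7; -7 15]
y = z − H·x̄ = [11]
S = H·P̄·Hᵀ + R = [186]
K = P̄·Hᵀ·S⁻¹ = [29/186; -26/93]
x' = x̄ + K·y = [-53/186, 86/93]
P' = (I − K·H)·P̄ = [647/186 103/93; 103/93 43/93]

x' = [-53/186, 86/93]
P' = [647/186 103/93; 103/93 43/93]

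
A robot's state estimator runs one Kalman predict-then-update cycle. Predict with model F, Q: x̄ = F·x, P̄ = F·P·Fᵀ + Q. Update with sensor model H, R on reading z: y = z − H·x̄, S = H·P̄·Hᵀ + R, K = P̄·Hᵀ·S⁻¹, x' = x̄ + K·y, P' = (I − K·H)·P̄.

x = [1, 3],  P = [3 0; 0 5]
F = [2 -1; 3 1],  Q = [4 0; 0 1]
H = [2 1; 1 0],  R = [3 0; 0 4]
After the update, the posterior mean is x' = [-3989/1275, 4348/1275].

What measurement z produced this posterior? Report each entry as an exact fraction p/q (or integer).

x̄ = F·x = [-1, 6]
P̄ = F·P·Fᵀ + Q = [21 13; 13 33]
S = H·P̄·Hᵀ + R = [172 55; 55 25]
K = P̄·Hᵀ·S⁻¹ = [44/255 587/1275; 152/255 -1009/1275]
x' − x̄ = [-2714/1275, -3302/1275] = K·y
y = (KᵀK)⁻¹·Kᵀ·(x' − x̄) = [-7, -2]
z = y + H·x̄ = [-7, -2] + [4, -1] = [-3, -3]

z = [-3, -3]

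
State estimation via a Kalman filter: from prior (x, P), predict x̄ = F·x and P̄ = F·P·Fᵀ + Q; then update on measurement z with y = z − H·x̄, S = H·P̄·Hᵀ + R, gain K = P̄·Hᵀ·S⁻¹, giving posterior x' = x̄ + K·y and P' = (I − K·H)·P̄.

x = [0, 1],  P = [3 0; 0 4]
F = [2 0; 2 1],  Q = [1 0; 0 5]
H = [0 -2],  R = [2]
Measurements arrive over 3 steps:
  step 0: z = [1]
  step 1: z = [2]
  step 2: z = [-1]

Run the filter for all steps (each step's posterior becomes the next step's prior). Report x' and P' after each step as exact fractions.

step 0: x' = [-36/43, -20/43], P' = [271/43 12/43; 12/43 21/43]
step 1: x' = [-304/397, -404/397], P' = [15735/2779 1108/2779; 1108/2779 1368/2779]
step 2: x' = [19996/24007, 10793/24007], P' = [918821/168049 9308/24007; 9308/24007 11805/24007]

step 0: x̄ = F·x = [0, 1]
step 0: P̄ = F·P·Fᵀ + Q = [13 12; 12 21]
step 0: y = z − H·x̄ = [3]
step 0: S = H·P̄·Hᵀ + R = [86]
step 0: K = P̄·Hᵀ·S⁻¹ = [-12/43; -21/43]
step 0: x' = x̄ + K·y = [-36/43, -20/43]
step 0: P' = (I − K·H)·P̄ = [271/43 12/43; 12/43 21/43]
step 1: x̄ = F·x = [-72/43, -92/43]
step 1: P̄ = F·P·Fᵀ + Q = [1127/43 1108/43; 1108/43 1368/43]
step 1: y = z − H·x̄ = [-98/43]
step 1: S = H·P̄·Hᵀ + R = [5558/43]
step 1: K = P̄·Hᵀ·S⁻¹ = [-1108/2779; -1368/2779]
step 1: x' = x̄ + K·y = [-304/397, -404/397]
step 1: P' = (I − K·H)·P̄ = [15735/2779 1108/2779; 1108/2779 1368/2779]
step 2: x̄ = F·x = [-608/397, -1012/397]
step 2: P̄ = F·P·Fᵀ + Q = [65719/2779 9308/397; 9308/397 11805/397]
step 2: y = z − H·x̄ = [-2421/397]
step 2: S = H·P̄·Hᵀ + R = [48014/397]
step 2: K = P̄·Hᵀ·S⁻¹ = [-9308/24007; -11805/24007]
step 2: x' = x̄ + K·y = [19996/24007, 10793/24007]
step 2: P' = (I − K·H)·P̄ = [918821/168049 9308/24007; 9308/24007 11805/24007]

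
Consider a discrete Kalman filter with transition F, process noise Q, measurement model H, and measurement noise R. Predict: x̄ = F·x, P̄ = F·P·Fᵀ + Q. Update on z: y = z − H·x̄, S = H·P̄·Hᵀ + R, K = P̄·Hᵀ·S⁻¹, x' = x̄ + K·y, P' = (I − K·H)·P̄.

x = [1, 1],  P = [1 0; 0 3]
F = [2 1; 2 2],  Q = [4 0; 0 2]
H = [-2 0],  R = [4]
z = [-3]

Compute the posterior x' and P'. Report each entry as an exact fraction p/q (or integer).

x' = [13/8, 11/4]
P' = [11/12 5/6; 5/6 29/3]

x̄ = F·x = [3, 4]
P̄ = F·P·Fᵀ + Q = [11 10; 10 18]
y = z − H·x̄ = [3]
S = H·P̄·Hᵀ + R = [48]
K = P̄·Hᵀ·S⁻¹ = [-11/24; -5/12]
x' = x̄ + K·y = [13/8, 11/4]
P' = (I − K·H)·P̄ = [11/12 5/6; 5/6 29/3]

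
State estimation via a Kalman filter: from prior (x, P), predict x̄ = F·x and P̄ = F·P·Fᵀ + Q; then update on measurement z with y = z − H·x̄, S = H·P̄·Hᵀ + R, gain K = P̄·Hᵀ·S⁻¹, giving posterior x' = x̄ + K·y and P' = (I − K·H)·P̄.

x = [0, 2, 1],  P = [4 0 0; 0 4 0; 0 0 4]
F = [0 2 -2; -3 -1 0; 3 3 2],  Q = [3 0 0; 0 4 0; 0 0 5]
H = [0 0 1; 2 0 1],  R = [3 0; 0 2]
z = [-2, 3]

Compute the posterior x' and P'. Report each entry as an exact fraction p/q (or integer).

x̄ = F·x = [2, -2, 8]
P̄ = F·P·Fᵀ + Q = [35 -8 8; -8 44 -48; 8 -48 93]
y = z − H·x̄ = [-10, -9]
S = H·P̄·Hᵀ + R = [96 109; 109 267]
K = P̄·Hᵀ·S⁻¹ = [-6366/13751 6616/13751; -5840/13751 -912/13751; 12950/13751 327/13751]
x' = x̄ + K·y = [31618/13751, 39106/13751, -22435/13751]
P' = (I − K·H)·P̄ = [16165/13751 7848/13751 -19098/13751; 7848/13751 266356/13751 -17520/13751; -19098/13751 -17520/13751 38850/13751]

x' = [31618/13751, 39106/13751, -22435/13751]
P' = [16165/13751 7848/13751 -19098/13751; 7848/13751 266356/13751 -17520/13751; -19098/13751 -17520/13751 38850/13751]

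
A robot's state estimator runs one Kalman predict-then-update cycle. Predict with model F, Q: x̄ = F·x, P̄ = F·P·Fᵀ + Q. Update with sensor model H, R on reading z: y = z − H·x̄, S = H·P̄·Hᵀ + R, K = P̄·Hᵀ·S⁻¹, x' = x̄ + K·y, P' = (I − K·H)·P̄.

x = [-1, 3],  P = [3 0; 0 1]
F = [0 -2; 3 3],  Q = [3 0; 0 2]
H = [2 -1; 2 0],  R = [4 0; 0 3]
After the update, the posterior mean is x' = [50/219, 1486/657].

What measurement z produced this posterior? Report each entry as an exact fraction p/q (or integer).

z = [-2, 2]

x̄ = F·x = [-6, 6]
P̄ = F·P·Fᵀ + Q = [7 -6; -6 38]
S = H·P̄·Hᵀ + R = [94 40; 40 31]
K = P̄·Hᵀ·S⁻¹ = [10/219 86/219; -535/657 436/657]
x' − x̄ = [1364/219, -2456/657] = K·y
y = (KᵀK)⁻¹·Kᵀ·(x' − x̄) = [16, 14]
z = y + H·x̄ = [16, 14] + [-18, -12] = [-2, 2]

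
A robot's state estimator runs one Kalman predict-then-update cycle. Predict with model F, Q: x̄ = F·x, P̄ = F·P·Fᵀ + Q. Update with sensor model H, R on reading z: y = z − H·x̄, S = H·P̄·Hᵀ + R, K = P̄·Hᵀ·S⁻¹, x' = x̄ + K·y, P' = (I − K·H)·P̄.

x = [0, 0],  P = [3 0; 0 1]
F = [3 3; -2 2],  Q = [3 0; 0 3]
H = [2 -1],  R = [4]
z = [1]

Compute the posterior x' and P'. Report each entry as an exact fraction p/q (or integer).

x' = [90/227, -43/227]
P' = [753/227 1146/227; 1146/227 2464/227]

x̄ = F·x = [0, 0]
P̄ = F·P·Fᵀ + Q = [39 -12; -12 19]
y = z − H·x̄ = [1]
S = H·P̄·Hᵀ + R = [227]
K = P̄·Hᵀ·S⁻¹ = [90/227; -43/227]
x' = x̄ + K·y = [90/227, -43/227]
P' = (I − K·H)·P̄ = [753/227 1146/227; 1146/227 2464/227]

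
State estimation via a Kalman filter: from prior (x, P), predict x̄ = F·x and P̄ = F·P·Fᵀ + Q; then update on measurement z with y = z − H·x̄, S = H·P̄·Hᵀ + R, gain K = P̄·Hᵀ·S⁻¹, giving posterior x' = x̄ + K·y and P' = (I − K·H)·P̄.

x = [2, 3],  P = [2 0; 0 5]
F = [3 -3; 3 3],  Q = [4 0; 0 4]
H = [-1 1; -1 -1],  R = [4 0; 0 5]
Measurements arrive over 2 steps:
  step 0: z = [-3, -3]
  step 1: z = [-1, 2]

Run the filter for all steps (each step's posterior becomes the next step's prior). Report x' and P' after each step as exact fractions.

step 0: x̄ = F·x = [-3, 15]
step 0: P̄ = F·P·Fᵀ + Q = [67 -27; -27 67]
step 0: y = z − H·x̄ = [-21, 9]
step 0: S = H·P̄·Hᵀ + R = [192 0; 0 85]
step 0: K = P̄·Hᵀ·S⁻¹ = [-47/96 -8/17; 47/96 -8/17]
step 0: x' = x̄ + K·y = [1657/544, 263/544]
step 0: P' = (I − K·H)·P̄ = [1759/816 161/816; 161/816 1759/816]
step 1: x̄ = F·x = [123/16, 180/17]
step 1: P̄ = F·P·Fᵀ + Q = [157/4 0; 0 788/17]
step 1: y = z − H·x̄ = [-1061/272, 5515/272]
step 1: S = H·P̄·Hᵀ + R = [6093/68 -483/68; -483/68 6161/68]
step 1: K = P̄·Hᵀ·S⁻¹ = [-260777/548613 -86036/182871; 263192/548613 -86680/182871]
step 1: x' = x̄ + K·y = [1355/548613, -490301/548613]
step 1: P' = (I − K·H)·P̄ = [1166824/548613 123716/548613; 123716/548613 1176484/548613]

step 0: x' = [1657/544, 263/544], P' = [1759/816 161/816; 161/816 1759/816]
step 1: x' = [1355/548613, -490301/548613], P' = [1166824/548613 123716/548613; 123716/548613 1176484/548613]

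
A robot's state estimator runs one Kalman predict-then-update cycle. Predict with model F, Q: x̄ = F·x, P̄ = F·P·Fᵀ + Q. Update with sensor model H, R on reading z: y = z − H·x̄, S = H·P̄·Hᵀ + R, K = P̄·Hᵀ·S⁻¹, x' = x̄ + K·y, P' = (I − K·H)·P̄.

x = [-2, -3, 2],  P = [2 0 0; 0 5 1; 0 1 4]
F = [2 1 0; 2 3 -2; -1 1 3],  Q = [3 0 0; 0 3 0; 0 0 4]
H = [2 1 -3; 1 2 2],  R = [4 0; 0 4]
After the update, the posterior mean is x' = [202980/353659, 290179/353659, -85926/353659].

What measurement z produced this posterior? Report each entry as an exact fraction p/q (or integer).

x̄ = F·x = [-7, -17, 5]
P̄ = F·P·Fᵀ + Q = [16 21 4; 21 60 -6; 4 -6 53]
S = H·P̄·Hᵀ + R = [677 -33; -33 524]
K = P̄·Hᵀ·S⁻¹ = [23662/353659 46035/353659; 67137/353659 91293/353659; -79034/353659 61165/353659]
x' − x̄ = [2678593/353659, 6302382/353659, -1854221/353659] = K·y
y = (KᵀK)⁻¹·Kᵀ·(x' − x̄) = [49, 33]
z = y + H·x̄ = [49, 33] + [-46, -31] = [3, 2]

z = [3, 2]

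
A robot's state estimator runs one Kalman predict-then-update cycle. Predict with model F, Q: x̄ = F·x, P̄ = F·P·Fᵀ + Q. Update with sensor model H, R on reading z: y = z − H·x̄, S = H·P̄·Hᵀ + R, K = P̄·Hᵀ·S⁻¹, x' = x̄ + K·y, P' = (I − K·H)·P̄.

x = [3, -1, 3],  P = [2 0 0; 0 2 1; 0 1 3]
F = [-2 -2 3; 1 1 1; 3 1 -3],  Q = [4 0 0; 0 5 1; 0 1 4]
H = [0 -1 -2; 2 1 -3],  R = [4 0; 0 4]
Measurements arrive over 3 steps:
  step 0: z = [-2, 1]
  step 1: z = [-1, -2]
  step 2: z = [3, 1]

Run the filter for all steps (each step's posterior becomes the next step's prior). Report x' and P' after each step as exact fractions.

step 0: x̄ = F·x = [5, 5, -1]
step 0: P̄ = F·P·Fᵀ + Q = [35 2 -34; 2 14 -2; -34 -2 45]
step 0: y = z − H·x̄ = [1, -17]
step 0: S = H·P̄·Hᵀ + R = [190 386; 386 991]
step 0: K = P̄·Hᵀ·S⁻¹ = [-293/6549 1264/6549; -9587/19647 4210/19647; -4039/19647 -2491/19647]
step 0: x' = x̄ + K·y = [10964/6549, 17078/19647, 18661/19647]
step 0: P' = (I − K·H)·P̄ = [9539/2183 -20168/6549 10670/6549; -20168/6549 78148/19647 -19900/19647; 10670/6549 -19900/19647 18028/19647]
step 1: x̄ = F·x = [-43957/19647, 22877/6549, 59771/19647]
step 1: P̄ = F·P·Fᵀ + Q = [267484/19647 -6596/6549 -48572/19647; -6596/6549 20386/2183 33016/6549; -48572/19647 33016/6549 271843/19647]
step 1: y = z − H·x̄ = [168526/19647, 159302/19647]
step 1: S = H·P̄·Hᵀ + R = [1745626/19647 1780496/19647; 1780496/19647 3688009/19647]
step 1: K = P̄·Hᵀ·S⁻¹ = [-18971762/83160747 24061696/83160747; -28869031/83160747 10481846/83160747; -7819283/27720249 -2340473/27720249]
step 1: x' = x̄ + K·y = [-51231839/27720249, 42618923/27720249, -572225/9240083]
step 1: P' = (I − K·H)·P̄ = [435705028/83160747 -264533080/83160747 56736688/27720249; -264533080/83160747 297683092/83160747 -30367828/27720249; 56736688/27720249 -30367828/27720249 10274160/9240083]
step 2: x̄ = F·x = [4025269/9240083, -3443197/9240083, -105926569/27720249]
step 2: P̄ = F·P·Fᵀ + Q = [114762092/9240083 -5792780/9240083 -64106356/27720249; -5792780/9240083 96756255/9240083 178210417/27720249; -64106356/27720249 178210417/27720249 1279519564/83160747]
step 2: y = z − H·x̄ = [-139021982/27720249, -101293827/9240083]
step 2: S = H·P̄·Hᵀ + R = [8460052543/83160747 2738162884/27720249; 2738162884/27720249 1749117989/9240083]
step 2: K = P̄·Hᵀ·S⁻¹ = [-173209724292/790046378537 220395266864/790046378537; -284535917283/790046378537 106451481090/790046378537; -221271106825/790046378537 -69654717849/790046378537]
step 2: x' = x̄ + K·y = [-1203222717769/790046378537, -34369911999/790046378537, -1145681468466/790046378537]
step 2: P' = (I − K·H)·P̄ = [3856591321524/790046378537 -2316937291936/790046378537 1504888094552/790046378537; -2316937291936/790046378537 2706758404772/790046378537 -784307367820/790046378537; 1504888094552/790046378537 -784307367820/790046378537 834695897560/790046378537]

step 0: x' = [10964/6549, 17078/19647, 18661/19647], P' = [9539/2183 -20168/6549 10670/6549; -20168/6549 78148/19647 -19900/19647; 10670/6549 -19900/19647 18028/19647]
step 1: x' = [-51231839/27720249, 42618923/27720249, -572225/9240083], P' = [435705028/83160747 -264533080/83160747 56736688/27720249; -264533080/83160747 297683092/83160747 -30367828/27720249; 56736688/27720249 -30367828/27720249 10274160/9240083]
step 2: x' = [-1203222717769/790046378537, -34369911999/790046378537, -1145681468466/790046378537], P' = [3856591321524/790046378537 -2316937291936/790046378537 1504888094552/790046378537; -2316937291936/790046378537 2706758404772/790046378537 -784307367820/790046378537; 1504888094552/790046378537 -784307367820/790046378537 834695897560/790046378537]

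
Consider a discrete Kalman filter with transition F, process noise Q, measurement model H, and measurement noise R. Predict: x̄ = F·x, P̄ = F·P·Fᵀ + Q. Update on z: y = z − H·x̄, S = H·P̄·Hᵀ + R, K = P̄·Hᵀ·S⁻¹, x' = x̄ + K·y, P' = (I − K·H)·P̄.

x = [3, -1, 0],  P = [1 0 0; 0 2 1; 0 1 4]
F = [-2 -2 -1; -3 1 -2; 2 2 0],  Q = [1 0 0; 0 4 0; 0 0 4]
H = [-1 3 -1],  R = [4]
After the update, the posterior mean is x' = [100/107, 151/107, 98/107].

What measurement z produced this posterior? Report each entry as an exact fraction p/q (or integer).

x̄ = F·x = [-4, -10, 4]
P̄ = F·P·Fᵀ + Q = [21 13 -14; 13 27 -6; -14 -6 16]
S = H·P̄·Hᵀ + R = [214]
K = P̄·Hᵀ·S⁻¹ = [16/107; 37/107; -10/107]
x' − x̄ = [528/107, 1221/107, -330/107] = K·y
y = (KᵀK)⁻¹·Kᵀ·(x' − x̄) = [33]
z = y + H·x̄ = [33] + [-30] = [3]

z = [3]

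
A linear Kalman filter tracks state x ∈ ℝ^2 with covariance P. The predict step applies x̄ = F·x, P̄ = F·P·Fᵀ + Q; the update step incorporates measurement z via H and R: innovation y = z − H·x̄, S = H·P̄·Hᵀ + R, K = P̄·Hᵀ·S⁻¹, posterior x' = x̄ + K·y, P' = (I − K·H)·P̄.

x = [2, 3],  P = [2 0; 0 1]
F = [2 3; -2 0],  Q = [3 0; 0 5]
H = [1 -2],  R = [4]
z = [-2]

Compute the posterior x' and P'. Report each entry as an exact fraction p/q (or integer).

x' = [16/3, 175/54]
P' = [8 10/3; 10/3 62/27]

x̄ = F·x = [13, -4]
P̄ = F·P·Fᵀ + Q = [20 -8; -8 13]
y = z − H·x̄ = [-23]
S = H·P̄·Hᵀ + R = [108]
K = P̄·Hᵀ·S⁻¹ = [1/3; -17/54]
x' = x̄ + K·y = [16/3, 175/54]
P' = (I − K·H)·P̄ = [8 10/3; 10/3 62/27]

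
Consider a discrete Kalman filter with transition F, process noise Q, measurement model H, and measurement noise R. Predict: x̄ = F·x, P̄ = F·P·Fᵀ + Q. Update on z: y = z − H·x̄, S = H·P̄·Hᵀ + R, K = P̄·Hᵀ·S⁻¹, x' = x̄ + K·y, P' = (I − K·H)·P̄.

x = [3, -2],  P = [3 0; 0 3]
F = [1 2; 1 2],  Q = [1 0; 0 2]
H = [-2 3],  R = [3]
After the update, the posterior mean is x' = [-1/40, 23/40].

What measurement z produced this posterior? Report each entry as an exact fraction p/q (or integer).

x̄ = F·x = [-1, -1]
P̄ = F·P·Fᵀ + Q = [16 15; 15 17]
S = H·P̄·Hᵀ + R = [40]
K = P̄·Hᵀ·S⁻¹ = [13/40; 21/40]
x' − x̄ = [39/40, 63/40] = K·y
y = (KᵀK)⁻¹·Kᵀ·(x' − x̄) = [3]
z = y + H·x̄ = [3] + [-1] = [2]

z = [2]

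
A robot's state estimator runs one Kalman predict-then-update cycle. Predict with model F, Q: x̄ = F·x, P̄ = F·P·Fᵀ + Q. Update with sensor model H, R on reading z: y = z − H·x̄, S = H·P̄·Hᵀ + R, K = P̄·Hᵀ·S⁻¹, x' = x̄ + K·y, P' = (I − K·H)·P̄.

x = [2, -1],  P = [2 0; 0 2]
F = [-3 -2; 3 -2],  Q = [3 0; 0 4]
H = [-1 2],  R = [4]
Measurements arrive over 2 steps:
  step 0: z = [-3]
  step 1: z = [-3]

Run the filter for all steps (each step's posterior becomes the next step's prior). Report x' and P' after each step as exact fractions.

step 0: x̄ = F·x = [-4, 8]
step 0: P̄ = F·P·Fᵀ + Q = [29 -10; -10 30]
step 0: y = z − H·x̄ = [-23]
step 0: S = H·P̄·Hᵀ + R = [193]
step 0: K = P̄·Hᵀ·S⁻¹ = [-49/193; 70/193]
step 0: x' = x̄ + K·y = [355/193, -66/193]
step 0: P' = (I − K·H)·P̄ = [3196/193 1500/193; 1500/193 890/193]
step 1: x̄ = F·x = [-933/193, 1197/193]
step 1: P̄ = F·P·Fᵀ + Q = [50903/193 -25204/193; -25204/193 15096/193]
step 1: y = z − H·x̄ = [-3906/193]
step 1: S = H·P̄·Hᵀ + R = [212875/193]
step 1: K = P̄·Hᵀ·S⁻¹ = [-101311/212875; 55396/212875]
step 1: x' = x̄ + K·y = [1021287/212875, 199143/212875]
step 1: P' = (I − K·H)·P̄ = [2964028/212875 1279392/212875; 1279392/212875 750488/212875]

step 0: x' = [355/193, -66/193], P' = [3196/193 1500/193; 1500/193 890/193]
step 1: x' = [1021287/212875, 199143/212875], P' = [2964028/212875 1279392/212875; 1279392/212875 750488/212875]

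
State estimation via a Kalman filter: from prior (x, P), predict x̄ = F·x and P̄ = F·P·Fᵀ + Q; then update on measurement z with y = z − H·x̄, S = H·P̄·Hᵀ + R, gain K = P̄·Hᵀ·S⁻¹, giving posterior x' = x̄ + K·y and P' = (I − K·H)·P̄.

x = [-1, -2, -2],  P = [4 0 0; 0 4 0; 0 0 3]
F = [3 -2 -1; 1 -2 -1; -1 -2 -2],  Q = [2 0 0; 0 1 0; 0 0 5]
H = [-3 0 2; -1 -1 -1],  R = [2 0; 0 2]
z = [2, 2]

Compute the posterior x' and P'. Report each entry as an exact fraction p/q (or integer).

x' = [-47237/51169, -52681/102338, -34591/102338]
P' = [22700/51169 -18367/51169 24117/51169; -18367/51169 154011/102338 -56695/102338; 24117/51169 -56695/102338 93483/102338]

x̄ = F·x = [3, 5, 9]
P̄ = F·P·Fᵀ + Q = [57 31 10; 31 24 18; 10 18 37]
y = z − H·x̄ = [-7, 19]
S = H·P̄·Hᵀ + R = [543 164; 164 238]
K = P̄·Hᵀ·S⁻¹ = [-9933/51169 -14225/51169; -797/51169 -30291/102338; 10566/51169 -42511/102338]
x' = x̄ + K·y = [-47237/51169, -52681/102338, -34591/102338]
P' = (I − K·H)·P̄ = [22700/51169 -18367/51169 24117/51169; -18367/51169 154011/102338 -56695/102338; 24117/51169 -56695/102338 93483/102338]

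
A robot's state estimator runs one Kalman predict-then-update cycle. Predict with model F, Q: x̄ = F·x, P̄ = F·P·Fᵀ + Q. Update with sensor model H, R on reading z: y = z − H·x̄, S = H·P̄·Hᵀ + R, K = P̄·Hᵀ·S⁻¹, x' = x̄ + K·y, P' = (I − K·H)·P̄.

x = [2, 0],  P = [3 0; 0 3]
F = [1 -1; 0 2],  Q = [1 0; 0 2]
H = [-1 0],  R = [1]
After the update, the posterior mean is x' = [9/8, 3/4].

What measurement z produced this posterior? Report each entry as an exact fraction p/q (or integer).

x̄ = F·x = [2, 0]
P̄ = F·P·Fᵀ + Q = [7 -6; -6 14]
S = H·P̄·Hᵀ + R = [8]
K = P̄·Hᵀ·S⁻¹ = [-7/8; 3/4]
x' − x̄ = [-7/8, 3/4] = K·y
y = (KᵀK)⁻¹·Kᵀ·(x' − x̄) = [1]
z = y + H·x̄ = [1] + [-2] = [-1]

z = [-1]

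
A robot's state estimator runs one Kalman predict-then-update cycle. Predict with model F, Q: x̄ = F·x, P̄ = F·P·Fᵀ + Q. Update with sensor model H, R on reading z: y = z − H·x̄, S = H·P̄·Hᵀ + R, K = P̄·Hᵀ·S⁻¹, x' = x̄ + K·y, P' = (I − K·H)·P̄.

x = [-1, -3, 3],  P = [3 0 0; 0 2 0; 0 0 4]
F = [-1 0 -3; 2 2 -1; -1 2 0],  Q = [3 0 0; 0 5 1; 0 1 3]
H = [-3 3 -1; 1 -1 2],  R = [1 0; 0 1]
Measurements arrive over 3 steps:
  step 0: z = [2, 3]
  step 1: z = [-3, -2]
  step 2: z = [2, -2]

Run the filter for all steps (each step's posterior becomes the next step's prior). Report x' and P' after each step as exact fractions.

step 0: x̄ = F·x = [-8, -11, -5]
step 0: P̄ = F·P·Fᵀ + Q = [42 6 3; 6 29 3; 3 3 14]
step 0: y = z − H·x̄ = [6, 10]
step 0: S = H·P̄·Hᵀ + R = [546 -205; -205 116]
step 0: K = P̄·Hᵀ·S⁻¹ = [-4266/21311 177/21311; 4171/21311 4248/21311; 4116/21311 12418/21311]
step 0: x' = x̄ + K·y = [-194314/21311, -166915/21311, 42321/21311]
step 0: P' = (I − K·H)·P̄ = [414102/21311 412431/21311 -747/21311; 412431/21311 414949/21311 3383/21311; -747/21311 3383/21311 8274/21311]
step 1: x̄ = F·x = [67351/21311, -764779/21311, -139516/21311]
step 1: P̄ = F·P·Fᵀ + Q = [548019/21311 -1644807/21311 -433299/21311; -1644807/21311 6719937/21311 1670252/21311; -433299/21311 1670252/21311 488107/21311]
step 1: y = z − H·x̄ = [2292941/21311, -595720/21311]
step 1: S = H·P̄·Hᵀ + R = [82906242/21311 -17924067/21311; -17924067/21311 4117105/21311]
step 1: K = P̄·Hᵀ·S⁻¹ = [-23914843/313789837 -3034749/313789837; 299571620/941369511 51806260/313789837; 176696041/941369511 170497716/313789837]
step 1: x' = x̄ + K·y = [-1496570036/313789837, -5894873959/941369511, -1449449105/941369511]
step 1: P' = (I − K·H)·P̄ = [1362046398/313789837 1351873511/313789837 -6603818/313789837; 1351873511/313789837 4206532937/941369511 153165592/941369511; -6603818/313789837 153165592/941369511 342235097/941369511]
step 2: x̄ = F·x = [2946019141/313789837, -6439906343/313789837, -7300037810/941369511]
step 2: P̄ = F·P·Fᵀ + Q = [3290498292/313789837 -5358916815/313789837 -1667843262/313789837; -5358916815/313789837 23377106296/313789837 5793440433/313789837; -1667843262/313789837 5793440433/313789837 7513897343/941369511]
step 2: y = z − H·x̄ = [79056030568/941369511, -15440439854/941369511]
step 2: S = H·P̄·Hᵀ + R = [883558992230/941369511 -194809781053/941369511; -194809781053/941369511 53617869197/941369511]
step 2: K = P̄·Hᵀ·S⁻¹ = [-94435860628/1112291963899 -12417064289/1112291963899; 3093919220495/10010627675091 1635736245550/10010627675091; 1874516092547/10010627675091 5437279253506/10010627675091]
step 2: x' = x̄ + K·y = [2715725193989/1112291963899, 27549194088211/10010627675091, -9390725105558/10010627675091]
step 2: P' = (I − K·H)·P̄ = [4566862539939/1112291963899 4526604782830/1112291963899 -26337410699/1112291963899; 4526604782830/1112291963899 42304157982778/10010627675091 1600225591429/10010627675091; -26337410699/1112291963899 1600225591429/10010627675091 3637270770613/10010627675091]

step 0: x' = [-194314/21311, -166915/21311, 42321/21311], P' = [414102/21311 412431/21311 -747/21311; 412431/21311 414949/21311 3383/21311; -747/21311 3383/21311 8274/21311]
step 1: x' = [-1496570036/313789837, -5894873959/941369511, -1449449105/941369511], P' = [1362046398/313789837 1351873511/313789837 -6603818/313789837; 1351873511/313789837 4206532937/941369511 153165592/941369511; -6603818/313789837 153165592/941369511 342235097/941369511]
step 2: x' = [2715725193989/1112291963899, 27549194088211/10010627675091, -9390725105558/10010627675091], P' = [4566862539939/1112291963899 4526604782830/1112291963899 -26337410699/1112291963899; 4526604782830/1112291963899 42304157982778/10010627675091 1600225591429/10010627675091; -26337410699/1112291963899 1600225591429/10010627675091 3637270770613/10010627675091]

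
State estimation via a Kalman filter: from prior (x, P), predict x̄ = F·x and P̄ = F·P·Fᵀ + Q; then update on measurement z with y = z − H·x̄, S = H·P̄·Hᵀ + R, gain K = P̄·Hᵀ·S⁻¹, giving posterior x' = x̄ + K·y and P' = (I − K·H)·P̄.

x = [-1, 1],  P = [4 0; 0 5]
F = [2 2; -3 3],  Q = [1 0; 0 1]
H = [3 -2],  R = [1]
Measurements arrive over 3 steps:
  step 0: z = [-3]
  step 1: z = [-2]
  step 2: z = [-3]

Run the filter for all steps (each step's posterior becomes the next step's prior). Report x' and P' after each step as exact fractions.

step 0: x' = [891/590, 1113/295], P' = [12029/590 8997/295; 8997/295 13532/295]
step 1: x' = [963759/435109, 3758527/870218], P' = [1671599/870218 1163409/435109; 1163409/435109 3436837/870218]
step 2: x' = [194537105/126446654, 475040421/126446654], P' = [217504889/126446654 150807084/63223327; 150807084/63223327 223479695/63223327]

step 0: x̄ = F·x = [0, 6]
step 0: P̄ = F·P·Fᵀ + Q = [37 6; 6 82]
step 0: y = z − H·x̄ = [9]
step 0: S = H·P̄·Hᵀ + R = [590]
step 0: K = P̄·Hᵀ·S⁻¹ = [99/590; -73/295]
step 0: x' = x̄ + K·y = [891/590, 1113/295]
step 0: P' = (I − K·H)·P̄ = [12029/590 8997/295; 8997/295 13532/295]
step 1: x̄ = F·x = [3117/295, 801/118]
step 1: P̄ = F·P·Fᵀ + Q = [150457/295 9021/59; 9021/59 5707/118]
step 1: y = z − H·x̄ = [-5936/295]
step 1: S = H·P̄·Hᵀ + R = [870218/295]
step 1: K = P̄·Hᵀ·S⁻¹ = [361161/870218; 53390/435109]
step 1: x' = x̄ + K·y = [963759/435109, 3758527/870218]
step 1: P' = (I − K·H)·P̄ = [1671599/870218 1163409/435109; 1163409/435109 3436837/870218]
step 2: x̄ = F·x = [5686045/435109, 5493027/870218]
step 2: P̄ = F·P·Fᵀ + Q = [19959253/435109 5295714/435109; 5295714/435109 2481709/435109]
step 2: y = z − H·x̄ = [-12870435/435109]
step 2: S = H·P̄·Hᵀ + R = [126446654/435109]
step 2: K = P̄·Hᵀ·S⁻¹ = [49286331/126446654; 5461862/63223327]
step 2: x' = x̄ + K·y = [194537105/126446654, 475040421/126446654]
step 2: P' = (I − K·H)·P̄ = [217504889/126446654 150807084/63223327; 150807084/63223327 223479695/63223327]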